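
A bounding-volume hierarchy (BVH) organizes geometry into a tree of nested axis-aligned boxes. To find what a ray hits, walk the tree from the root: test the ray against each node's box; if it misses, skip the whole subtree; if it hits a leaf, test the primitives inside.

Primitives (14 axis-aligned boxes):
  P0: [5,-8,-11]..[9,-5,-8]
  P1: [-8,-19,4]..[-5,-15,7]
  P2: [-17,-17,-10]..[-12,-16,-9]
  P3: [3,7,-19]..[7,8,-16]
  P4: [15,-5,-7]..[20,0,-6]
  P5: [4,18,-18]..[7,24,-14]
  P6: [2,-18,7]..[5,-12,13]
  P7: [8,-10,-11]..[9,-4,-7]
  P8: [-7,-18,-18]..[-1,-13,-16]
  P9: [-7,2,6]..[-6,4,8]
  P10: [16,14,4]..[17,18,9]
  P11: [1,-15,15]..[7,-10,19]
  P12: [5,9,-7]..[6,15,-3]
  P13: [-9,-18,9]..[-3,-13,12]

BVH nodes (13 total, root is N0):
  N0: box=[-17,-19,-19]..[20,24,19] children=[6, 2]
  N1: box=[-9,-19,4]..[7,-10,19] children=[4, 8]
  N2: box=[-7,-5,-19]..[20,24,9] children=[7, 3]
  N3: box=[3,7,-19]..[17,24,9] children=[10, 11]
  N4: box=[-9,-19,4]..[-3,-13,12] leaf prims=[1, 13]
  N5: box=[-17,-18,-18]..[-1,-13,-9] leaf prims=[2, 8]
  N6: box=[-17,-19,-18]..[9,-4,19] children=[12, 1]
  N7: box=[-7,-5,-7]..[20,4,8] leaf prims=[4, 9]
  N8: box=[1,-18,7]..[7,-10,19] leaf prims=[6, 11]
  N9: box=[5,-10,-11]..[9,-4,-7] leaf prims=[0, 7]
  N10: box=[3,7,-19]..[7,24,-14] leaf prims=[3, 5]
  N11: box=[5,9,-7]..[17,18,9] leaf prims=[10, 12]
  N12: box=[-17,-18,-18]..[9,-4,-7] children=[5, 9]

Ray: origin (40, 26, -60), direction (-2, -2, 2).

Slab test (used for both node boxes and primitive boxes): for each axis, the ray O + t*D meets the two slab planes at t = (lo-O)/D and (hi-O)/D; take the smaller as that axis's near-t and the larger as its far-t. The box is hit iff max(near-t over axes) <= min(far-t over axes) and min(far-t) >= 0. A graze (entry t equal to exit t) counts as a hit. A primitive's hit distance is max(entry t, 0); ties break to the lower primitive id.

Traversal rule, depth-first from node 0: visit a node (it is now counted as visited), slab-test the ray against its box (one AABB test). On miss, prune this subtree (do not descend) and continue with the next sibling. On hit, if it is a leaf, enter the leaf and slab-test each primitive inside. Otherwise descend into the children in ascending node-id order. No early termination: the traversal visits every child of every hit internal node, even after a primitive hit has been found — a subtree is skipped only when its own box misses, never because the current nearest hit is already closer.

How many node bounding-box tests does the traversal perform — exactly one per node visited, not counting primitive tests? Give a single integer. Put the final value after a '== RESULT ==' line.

Walk:
N0 x:[10,57/2] y:[1,45/2] z:[41/2,79/2] -> hit [41/2,45/2], descend [2, 6]
  N2 x:[10,47/2] y:[1,31/2] z:[41/2,69/2] -> miss, prune
  N6 x:[31/2,57/2] y:[15,45/2] z:[21,79/2] -> hit [21,45/2], descend [1, 12]
    N1 x:[33/2,49/2] y:[18,45/2] z:[32,79/2] -> miss, prune
    N12 x:[31/2,57/2] y:[15,22] z:[21,53/2] -> hit [21,22], descend [5, 9]
      N5 x:[41/2,57/2] y:[39/2,22] z:[21,51/2] -> hit [21,22] leaf, test {P2(miss), P8@t=21}
      N9 x:[31/2,35/2] y:[15,18] z:[49/2,53/2] -> miss, prune

Visited [0, 2, 6, 1, 12, 5, 9]. Tests: 7 box, 1 leaf. Nearest: P8.

== RESULT ==
7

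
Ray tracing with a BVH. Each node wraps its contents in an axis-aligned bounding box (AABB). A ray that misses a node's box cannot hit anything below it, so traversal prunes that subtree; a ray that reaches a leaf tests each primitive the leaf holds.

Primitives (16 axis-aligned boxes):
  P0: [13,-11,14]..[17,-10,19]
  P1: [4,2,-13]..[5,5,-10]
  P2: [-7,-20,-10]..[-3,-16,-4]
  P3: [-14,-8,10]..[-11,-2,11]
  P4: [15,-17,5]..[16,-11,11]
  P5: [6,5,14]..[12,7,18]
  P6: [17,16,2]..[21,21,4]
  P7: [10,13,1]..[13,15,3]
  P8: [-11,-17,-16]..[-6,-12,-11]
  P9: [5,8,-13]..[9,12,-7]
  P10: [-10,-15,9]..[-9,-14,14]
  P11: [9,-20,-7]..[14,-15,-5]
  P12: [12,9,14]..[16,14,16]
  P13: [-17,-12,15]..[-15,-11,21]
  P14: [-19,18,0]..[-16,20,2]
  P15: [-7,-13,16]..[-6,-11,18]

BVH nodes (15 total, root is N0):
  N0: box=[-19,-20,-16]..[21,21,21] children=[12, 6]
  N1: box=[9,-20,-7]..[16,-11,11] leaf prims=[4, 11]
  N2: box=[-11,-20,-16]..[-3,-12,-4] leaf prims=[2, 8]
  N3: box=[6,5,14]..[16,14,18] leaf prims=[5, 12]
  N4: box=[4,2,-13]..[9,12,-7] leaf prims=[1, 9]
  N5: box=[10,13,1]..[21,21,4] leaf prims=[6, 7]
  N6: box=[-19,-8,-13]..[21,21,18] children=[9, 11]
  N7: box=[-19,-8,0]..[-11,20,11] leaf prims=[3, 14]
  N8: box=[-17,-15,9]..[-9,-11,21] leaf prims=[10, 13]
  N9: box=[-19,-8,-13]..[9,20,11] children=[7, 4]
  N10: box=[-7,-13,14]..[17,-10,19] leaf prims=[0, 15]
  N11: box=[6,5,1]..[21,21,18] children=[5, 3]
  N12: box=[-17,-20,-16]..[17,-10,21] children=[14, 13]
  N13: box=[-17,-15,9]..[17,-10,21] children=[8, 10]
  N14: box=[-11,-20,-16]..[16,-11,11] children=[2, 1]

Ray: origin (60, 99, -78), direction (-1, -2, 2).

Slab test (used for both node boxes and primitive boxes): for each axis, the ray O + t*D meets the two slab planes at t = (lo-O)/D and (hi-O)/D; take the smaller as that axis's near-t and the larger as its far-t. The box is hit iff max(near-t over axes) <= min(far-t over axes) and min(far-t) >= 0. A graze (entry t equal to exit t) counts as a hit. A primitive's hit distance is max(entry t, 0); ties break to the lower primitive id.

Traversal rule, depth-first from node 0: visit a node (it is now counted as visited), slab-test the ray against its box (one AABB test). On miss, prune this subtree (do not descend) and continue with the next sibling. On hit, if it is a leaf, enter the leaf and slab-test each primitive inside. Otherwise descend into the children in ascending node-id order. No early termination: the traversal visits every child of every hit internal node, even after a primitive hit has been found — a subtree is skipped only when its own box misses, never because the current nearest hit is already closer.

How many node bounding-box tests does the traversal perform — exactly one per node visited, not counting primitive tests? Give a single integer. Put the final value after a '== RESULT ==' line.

Traverse from the root:
N0 x:[39,79] y:[39,119/2] z:[31,99/2] -> hit [39,99/2], descend [6, 12]
  N6 x:[39,79] y:[39,107/2] z:[65/2,48] -> hit [39,48], descend [9, 11]
    N9 x:[51,79] y:[79/2,107/2] z:[65/2,89/2] -> miss, prune
    N11 x:[39,54] y:[39,47] z:[79/2,48] -> hit [79/2,47], descend [3, 5]
      N3 x:[44,54] y:[85/2,47] z:[46,48] -> hit [46,47] leaf, test {P5(miss), P12(miss)}
      N5 x:[39,50] y:[39,43] z:[79/2,41] -> hit [79/2,41] leaf, test {P6@t=40, P7(miss)}
  N12 x:[43,77] y:[109/2,119/2] z:[31,99/2] -> miss, prune

7 AABB tests over nodes [0, 6, 9, 11, 3, 5, 12]; 2 leaves entered; closest P6.

== RESULT ==
7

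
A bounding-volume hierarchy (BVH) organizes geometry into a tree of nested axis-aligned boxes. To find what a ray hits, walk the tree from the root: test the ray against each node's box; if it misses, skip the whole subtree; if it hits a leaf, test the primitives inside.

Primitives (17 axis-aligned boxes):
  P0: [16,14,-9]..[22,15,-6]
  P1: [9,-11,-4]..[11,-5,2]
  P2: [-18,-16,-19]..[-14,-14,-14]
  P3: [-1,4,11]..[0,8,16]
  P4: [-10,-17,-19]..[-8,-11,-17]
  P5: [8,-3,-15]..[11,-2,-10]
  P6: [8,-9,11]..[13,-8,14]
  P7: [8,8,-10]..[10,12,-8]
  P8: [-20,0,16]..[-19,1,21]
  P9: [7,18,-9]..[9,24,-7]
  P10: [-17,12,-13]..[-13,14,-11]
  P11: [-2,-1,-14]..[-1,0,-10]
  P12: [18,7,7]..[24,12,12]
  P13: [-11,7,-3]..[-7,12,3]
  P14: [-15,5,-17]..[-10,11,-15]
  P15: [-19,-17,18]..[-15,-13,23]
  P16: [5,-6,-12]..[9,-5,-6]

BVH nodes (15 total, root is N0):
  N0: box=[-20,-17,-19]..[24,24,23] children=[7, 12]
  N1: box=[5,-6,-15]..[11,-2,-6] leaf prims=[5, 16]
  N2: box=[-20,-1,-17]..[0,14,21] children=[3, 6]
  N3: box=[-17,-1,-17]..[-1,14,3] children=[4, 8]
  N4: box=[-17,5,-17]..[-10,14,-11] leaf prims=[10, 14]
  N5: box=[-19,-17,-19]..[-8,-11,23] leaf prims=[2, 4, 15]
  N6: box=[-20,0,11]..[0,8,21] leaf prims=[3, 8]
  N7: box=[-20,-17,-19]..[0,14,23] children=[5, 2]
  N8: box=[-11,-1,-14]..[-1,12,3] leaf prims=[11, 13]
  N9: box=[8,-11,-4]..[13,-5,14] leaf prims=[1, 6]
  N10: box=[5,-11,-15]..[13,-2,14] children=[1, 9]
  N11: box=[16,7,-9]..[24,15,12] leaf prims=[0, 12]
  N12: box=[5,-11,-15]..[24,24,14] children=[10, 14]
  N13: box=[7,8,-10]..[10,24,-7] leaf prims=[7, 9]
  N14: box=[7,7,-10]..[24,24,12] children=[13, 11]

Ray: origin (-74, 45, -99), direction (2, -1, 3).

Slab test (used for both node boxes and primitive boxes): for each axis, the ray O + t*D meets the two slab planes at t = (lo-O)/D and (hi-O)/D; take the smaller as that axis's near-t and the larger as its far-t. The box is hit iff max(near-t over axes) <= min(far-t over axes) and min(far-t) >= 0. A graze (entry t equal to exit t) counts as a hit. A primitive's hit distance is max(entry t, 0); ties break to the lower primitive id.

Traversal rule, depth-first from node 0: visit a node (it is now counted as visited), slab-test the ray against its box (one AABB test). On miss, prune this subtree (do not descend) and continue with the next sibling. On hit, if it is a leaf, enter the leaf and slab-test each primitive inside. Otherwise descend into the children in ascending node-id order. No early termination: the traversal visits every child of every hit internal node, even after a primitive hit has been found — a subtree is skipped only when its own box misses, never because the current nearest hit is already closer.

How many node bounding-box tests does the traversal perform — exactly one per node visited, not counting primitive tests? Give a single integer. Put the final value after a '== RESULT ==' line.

Traverse from the root:
N0 x:[27,49] y:[21,62] z:[80/3,122/3] -> hit [27,122/3], descend [7, 12]
  N7 x:[27,37] y:[31,62] z:[80/3,122/3] -> hit [31,37], descend [2, 5]
    N2 x:[27,37] y:[31,46] z:[82/3,40] -> hit [31,37], descend [3, 6]
      N3 x:[57/2,73/2] y:[31,46] z:[82/3,34] -> hit [31,34], descend [4, 8]
        N4 x:[57/2,32] y:[31,40] z:[82/3,88/3] -> miss, prune
        N8 x:[63/2,73/2] y:[33,46] z:[85/3,34] -> hit [33,34] leaf, test {P11(miss), P13@t=33}
      N6 x:[27,37] y:[37,45] z:[110/3,40] -> hit [37,37] leaf, test {P3@t=37, P8(miss)}
    N5 x:[55/2,33] y:[56,62] z:[80/3,122/3] -> miss, prune
  N12 x:[79/2,49] y:[21,56] z:[28,113/3] -> miss, prune

9 AABB tests over nodes [0, 7, 2, 3, 4, 8, 6, 5, 12]; 2 leaves entered; closest P13.

== RESULT ==
9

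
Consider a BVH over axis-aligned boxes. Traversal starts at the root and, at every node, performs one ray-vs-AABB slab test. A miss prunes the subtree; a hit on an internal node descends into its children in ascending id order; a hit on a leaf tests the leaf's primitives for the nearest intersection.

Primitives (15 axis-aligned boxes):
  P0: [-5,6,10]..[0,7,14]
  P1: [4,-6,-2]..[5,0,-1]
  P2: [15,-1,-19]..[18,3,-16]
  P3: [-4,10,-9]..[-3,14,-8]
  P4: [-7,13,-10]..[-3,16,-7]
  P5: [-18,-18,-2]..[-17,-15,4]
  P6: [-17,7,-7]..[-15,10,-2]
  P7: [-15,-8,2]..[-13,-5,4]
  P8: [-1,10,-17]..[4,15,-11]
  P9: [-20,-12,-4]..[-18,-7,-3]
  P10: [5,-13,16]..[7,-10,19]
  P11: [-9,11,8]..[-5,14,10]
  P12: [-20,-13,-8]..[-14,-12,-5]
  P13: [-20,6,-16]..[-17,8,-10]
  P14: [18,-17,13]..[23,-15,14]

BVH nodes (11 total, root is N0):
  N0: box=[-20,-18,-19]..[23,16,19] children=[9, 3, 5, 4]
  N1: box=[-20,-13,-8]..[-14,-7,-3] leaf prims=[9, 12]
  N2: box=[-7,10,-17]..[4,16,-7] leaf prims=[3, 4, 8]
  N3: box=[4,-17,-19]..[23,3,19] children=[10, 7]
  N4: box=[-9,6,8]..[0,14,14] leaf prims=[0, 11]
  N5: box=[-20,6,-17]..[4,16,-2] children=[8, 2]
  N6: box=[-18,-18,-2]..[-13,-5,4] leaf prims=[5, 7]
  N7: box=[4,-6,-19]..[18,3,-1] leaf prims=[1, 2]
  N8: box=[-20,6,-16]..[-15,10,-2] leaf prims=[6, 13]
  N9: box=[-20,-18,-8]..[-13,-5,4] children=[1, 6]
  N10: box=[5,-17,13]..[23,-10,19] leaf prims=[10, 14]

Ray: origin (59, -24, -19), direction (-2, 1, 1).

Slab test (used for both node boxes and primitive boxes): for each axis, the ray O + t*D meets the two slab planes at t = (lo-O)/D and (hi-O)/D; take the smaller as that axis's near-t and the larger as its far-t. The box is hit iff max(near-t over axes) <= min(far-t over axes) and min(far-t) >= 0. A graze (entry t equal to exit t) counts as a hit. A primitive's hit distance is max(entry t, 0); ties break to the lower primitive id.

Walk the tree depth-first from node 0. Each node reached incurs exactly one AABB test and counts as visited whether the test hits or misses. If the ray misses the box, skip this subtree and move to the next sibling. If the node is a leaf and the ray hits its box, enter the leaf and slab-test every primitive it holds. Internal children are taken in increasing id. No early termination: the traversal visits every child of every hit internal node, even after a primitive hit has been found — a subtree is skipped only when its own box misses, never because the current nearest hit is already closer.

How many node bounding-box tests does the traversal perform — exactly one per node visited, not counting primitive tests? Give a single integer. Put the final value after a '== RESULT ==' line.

Traverse from the root:
N0 x:[18,79/2] y:[6,40] z:[0,38] -> hit [18,38], descend [3, 4, 5, 9]
  N3 x:[18,55/2] y:[7,27] z:[0,38] -> hit [18,27], descend [7, 10]
    N7 x:[41/2,55/2] y:[18,27] z:[0,18] -> miss, prune
    N10 x:[18,27] y:[7,14] z:[32,38] -> miss, prune
  N4 x:[59/2,34] y:[30,38] z:[27,33] -> hit [30,33] leaf, test {P0@t=30, P11(miss)}
  N5 x:[55/2,79/2] y:[30,40] z:[2,17] -> miss, prune
  N9 x:[36,79/2] y:[6,19] z:[11,23] -> miss, prune

7 AABB tests over nodes [0, 3, 7, 10, 4, 5, 9]; 1 leaf entered; closest P0.

== RESULT ==
7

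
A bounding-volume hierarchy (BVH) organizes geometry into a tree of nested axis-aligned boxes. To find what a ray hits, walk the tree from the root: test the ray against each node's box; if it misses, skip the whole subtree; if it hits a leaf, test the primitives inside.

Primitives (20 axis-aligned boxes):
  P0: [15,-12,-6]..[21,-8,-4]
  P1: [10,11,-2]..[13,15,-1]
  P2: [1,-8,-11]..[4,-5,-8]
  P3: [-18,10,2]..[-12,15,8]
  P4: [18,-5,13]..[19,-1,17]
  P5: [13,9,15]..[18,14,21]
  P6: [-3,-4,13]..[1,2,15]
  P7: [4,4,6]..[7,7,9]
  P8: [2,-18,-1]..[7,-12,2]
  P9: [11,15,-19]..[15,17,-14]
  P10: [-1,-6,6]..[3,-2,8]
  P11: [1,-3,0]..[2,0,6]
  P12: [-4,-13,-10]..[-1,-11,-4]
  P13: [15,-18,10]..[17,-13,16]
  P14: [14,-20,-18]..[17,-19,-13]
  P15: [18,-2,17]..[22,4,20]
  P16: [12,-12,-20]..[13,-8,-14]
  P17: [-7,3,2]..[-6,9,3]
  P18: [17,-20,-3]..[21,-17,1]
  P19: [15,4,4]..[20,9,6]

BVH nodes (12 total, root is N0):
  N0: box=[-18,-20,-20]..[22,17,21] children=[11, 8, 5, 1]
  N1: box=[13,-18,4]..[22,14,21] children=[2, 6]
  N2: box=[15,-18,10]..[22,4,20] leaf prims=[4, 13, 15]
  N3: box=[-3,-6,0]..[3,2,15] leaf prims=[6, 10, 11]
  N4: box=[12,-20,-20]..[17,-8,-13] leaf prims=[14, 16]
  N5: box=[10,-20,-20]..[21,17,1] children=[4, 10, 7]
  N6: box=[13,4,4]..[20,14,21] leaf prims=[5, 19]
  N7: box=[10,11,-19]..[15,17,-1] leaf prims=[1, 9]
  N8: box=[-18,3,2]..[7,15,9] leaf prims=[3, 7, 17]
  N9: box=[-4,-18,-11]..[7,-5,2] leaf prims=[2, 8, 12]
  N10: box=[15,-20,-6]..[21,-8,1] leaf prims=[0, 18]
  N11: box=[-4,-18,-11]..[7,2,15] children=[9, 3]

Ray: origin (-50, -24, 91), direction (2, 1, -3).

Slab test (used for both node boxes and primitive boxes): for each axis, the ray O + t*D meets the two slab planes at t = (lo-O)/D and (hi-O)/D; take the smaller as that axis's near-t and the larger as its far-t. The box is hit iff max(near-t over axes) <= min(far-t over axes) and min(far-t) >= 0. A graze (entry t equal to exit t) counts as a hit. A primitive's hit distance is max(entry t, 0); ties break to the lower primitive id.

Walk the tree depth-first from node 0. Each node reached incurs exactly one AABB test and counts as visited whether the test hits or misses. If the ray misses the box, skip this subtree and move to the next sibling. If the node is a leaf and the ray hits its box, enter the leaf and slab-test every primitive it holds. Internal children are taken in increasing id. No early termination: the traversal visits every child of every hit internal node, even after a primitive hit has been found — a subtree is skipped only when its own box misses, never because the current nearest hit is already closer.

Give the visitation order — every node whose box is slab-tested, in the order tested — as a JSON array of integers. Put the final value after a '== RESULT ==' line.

Walk:
N0 x:[16,36] y:[4,41] z:[70/3,37] -> hit [70/3,36], descend [1, 5, 8, 11]
  N1 x:[63/2,36] y:[6,38] z:[70/3,29] -> miss, prune
  N5 x:[30,71/2] y:[4,41] z:[30,37] -> hit [30,71/2], descend [4, 7, 10]
    N4 x:[31,67/2] y:[4,16] z:[104/3,37] -> miss, prune
    N7 x:[30,65/2] y:[35,41] z:[92/3,110/3] -> miss, prune
    N10 x:[65/2,71/2] y:[4,16] z:[30,97/3] -> miss, prune
  N8 x:[16,57/2] y:[27,39] z:[82/3,89/3] -> hit [82/3,57/2] leaf, test {P3(miss), P7@t=28, P17(miss)}
  N11 x:[23,57/2] y:[6,26] z:[76/3,34] -> hit [76/3,26], descend [3, 9]
    N3 x:[47/2,53/2] y:[18,26] z:[76/3,91/3] -> hit [76/3,26] leaf, test {P6@t=76/3, P10(miss), P11(miss)}
    N9 x:[23,57/2] y:[6,19] z:[89/3,34] -> miss, prune

Summary -> nodes [0, 1, 5, 4, 7, 10, 8, 11, 3, 9]; box-tests=10; leaf-entries=2; first=P6

== RESULT ==
[0, 1, 5, 4, 7, 10, 8, 11, 3, 9]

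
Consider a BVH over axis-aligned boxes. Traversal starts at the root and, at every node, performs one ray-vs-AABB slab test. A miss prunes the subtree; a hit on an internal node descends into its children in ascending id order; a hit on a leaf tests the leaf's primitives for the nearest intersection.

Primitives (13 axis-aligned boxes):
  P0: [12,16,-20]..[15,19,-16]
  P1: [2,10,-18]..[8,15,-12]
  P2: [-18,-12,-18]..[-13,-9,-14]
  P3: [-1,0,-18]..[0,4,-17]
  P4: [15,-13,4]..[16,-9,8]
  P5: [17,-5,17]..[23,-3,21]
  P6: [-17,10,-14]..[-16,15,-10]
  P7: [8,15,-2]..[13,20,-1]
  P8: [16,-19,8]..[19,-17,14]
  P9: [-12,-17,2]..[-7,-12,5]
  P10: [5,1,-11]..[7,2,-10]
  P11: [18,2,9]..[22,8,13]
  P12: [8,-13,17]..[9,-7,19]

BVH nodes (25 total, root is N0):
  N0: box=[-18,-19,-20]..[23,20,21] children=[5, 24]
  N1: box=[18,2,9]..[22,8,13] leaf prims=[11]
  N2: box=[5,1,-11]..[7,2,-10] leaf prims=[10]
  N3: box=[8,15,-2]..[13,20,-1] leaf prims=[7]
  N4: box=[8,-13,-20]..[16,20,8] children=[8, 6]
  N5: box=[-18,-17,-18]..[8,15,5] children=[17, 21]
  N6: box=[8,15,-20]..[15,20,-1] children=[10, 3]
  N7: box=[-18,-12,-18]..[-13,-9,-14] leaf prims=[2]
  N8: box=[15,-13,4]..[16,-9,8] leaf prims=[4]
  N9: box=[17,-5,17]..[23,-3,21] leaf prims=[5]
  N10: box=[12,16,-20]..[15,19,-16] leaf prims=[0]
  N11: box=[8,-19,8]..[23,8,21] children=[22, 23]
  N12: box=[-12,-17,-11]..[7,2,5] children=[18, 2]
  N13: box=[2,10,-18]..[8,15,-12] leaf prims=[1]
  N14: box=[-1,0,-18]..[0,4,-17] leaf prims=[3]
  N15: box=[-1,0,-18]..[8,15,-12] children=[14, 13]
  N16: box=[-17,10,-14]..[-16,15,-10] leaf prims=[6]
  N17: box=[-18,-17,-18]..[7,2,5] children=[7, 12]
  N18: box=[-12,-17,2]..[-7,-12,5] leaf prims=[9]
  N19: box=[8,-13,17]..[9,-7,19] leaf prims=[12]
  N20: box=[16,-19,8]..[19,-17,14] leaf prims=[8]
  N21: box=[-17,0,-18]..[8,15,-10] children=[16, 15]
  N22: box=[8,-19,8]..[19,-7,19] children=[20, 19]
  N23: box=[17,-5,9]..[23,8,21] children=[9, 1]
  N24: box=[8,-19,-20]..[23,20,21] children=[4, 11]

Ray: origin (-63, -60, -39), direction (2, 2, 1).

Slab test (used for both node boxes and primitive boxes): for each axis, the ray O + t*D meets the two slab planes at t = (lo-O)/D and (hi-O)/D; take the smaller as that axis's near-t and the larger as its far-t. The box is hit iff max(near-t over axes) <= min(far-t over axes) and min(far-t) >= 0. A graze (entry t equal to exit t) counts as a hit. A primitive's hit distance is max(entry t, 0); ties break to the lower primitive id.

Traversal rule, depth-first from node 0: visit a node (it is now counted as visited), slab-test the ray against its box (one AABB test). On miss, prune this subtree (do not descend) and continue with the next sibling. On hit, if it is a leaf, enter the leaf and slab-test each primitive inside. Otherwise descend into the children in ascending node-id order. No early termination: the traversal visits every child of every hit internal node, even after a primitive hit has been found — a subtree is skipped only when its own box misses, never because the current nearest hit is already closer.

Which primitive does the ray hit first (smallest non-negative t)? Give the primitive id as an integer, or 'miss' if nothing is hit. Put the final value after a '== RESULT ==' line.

Walk:
N0 x:[45/2,43] y:[41/2,40] z:[19,60] -> hit [45/2,40], descend [5, 24]
  N5 x:[45/2,71/2] y:[43/2,75/2] z:[21,44] -> hit [45/2,71/2], descend [17, 21]
    N17 x:[45/2,35] y:[43/2,31] z:[21,44] -> hit [45/2,31], descend [7, 12]
      N7 x:[45/2,25] y:[24,51/2] z:[21,25] -> hit [24,25] leaf, test {P2@t=24}
      N12 x:[51/2,35] y:[43/2,31] z:[28,44] -> hit [28,31], descend [2, 18]
        N2 x:[34,35] y:[61/2,31] z:[28,29] -> miss, prune
        N18 x:[51/2,28] y:[43/2,24] z:[41,44] -> miss, prune
    N21 x:[23,71/2] y:[30,75/2] z:[21,29] -> miss, prune
  N24 x:[71/2,43] y:[41/2,40] z:[19,60] -> hit [71/2,40], descend [4, 11]
    N4 x:[71/2,79/2] y:[47/2,40] z:[19,47] -> hit [71/2,79/2], descend [6, 8]
      N6 x:[71/2,39] y:[75/2,40] z:[19,38] -> hit [75/2,38], descend [3, 10]
        N3 x:[71/2,38] y:[75/2,40] z:[37,38] -> hit [75/2,38] leaf, test {P7@t=75/2}
        N10 x:[75/2,39] y:[38,79/2] z:[19,23] -> miss, prune
      N8 x:[39,79/2] y:[47/2,51/2] z:[43,47] -> miss, prune
    N11 x:[71/2,43] y:[41/2,34] z:[47,60] -> miss, prune

Summary -> nodes [0, 5, 17, 7, 12, 2, 18, 21, 24, 4, 6, 3, 10, 8, 11]; box-tests=15; leaf-entries=2; first=P2

== RESULT ==
2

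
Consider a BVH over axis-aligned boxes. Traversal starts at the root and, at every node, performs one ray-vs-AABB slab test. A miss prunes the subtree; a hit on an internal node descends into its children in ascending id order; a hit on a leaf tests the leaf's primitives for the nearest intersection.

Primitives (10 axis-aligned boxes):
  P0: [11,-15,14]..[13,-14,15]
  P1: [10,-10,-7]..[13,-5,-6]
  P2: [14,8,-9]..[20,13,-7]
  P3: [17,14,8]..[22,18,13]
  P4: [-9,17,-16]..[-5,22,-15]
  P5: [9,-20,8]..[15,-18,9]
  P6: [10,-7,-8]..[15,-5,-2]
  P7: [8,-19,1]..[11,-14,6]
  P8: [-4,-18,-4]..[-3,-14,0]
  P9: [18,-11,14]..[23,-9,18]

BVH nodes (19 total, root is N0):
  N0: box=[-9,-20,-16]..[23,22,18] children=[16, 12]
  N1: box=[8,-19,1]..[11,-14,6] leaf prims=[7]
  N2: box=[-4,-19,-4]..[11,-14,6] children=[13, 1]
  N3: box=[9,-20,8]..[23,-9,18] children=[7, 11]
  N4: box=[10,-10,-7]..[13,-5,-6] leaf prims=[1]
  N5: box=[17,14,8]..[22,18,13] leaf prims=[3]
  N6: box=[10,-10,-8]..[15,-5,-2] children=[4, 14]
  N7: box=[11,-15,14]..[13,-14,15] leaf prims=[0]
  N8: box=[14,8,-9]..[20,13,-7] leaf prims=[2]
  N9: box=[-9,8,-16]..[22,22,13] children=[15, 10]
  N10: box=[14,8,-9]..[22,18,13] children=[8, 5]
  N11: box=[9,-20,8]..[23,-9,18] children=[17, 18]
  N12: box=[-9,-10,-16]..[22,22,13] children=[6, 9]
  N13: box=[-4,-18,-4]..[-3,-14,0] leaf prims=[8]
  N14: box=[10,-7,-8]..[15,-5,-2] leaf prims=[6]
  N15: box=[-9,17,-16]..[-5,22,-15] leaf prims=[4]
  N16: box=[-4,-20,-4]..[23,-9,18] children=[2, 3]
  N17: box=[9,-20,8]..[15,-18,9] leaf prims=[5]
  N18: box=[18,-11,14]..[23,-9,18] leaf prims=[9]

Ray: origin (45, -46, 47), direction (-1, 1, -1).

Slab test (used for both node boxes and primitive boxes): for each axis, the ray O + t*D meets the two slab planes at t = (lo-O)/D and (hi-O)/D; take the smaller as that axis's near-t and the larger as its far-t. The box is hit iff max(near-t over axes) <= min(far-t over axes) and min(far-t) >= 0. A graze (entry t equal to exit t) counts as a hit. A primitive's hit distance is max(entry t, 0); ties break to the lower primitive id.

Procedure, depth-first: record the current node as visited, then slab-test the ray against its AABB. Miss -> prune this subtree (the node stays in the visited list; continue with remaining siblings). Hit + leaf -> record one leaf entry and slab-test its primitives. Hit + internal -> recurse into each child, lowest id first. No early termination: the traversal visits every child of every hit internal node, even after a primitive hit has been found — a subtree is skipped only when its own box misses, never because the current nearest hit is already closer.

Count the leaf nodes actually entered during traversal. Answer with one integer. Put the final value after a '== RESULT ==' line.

Trace the traversal:
N0 x:[22,54] y:[26,68] z:[29,63] -> hit [29,54], descend [12, 16]
  N12 x:[23,54] y:[36,68] z:[34,63] -> hit [36,54], descend [6, 9]
    N6 x:[30,35] y:[36,41] z:[49,55] -> miss, prune
    N9 x:[23,54] y:[54,68] z:[34,63] -> hit [54,54], descend [10, 15]
      N10 x:[23,31] y:[54,64] z:[34,56] -> miss, prune
      N15 x:[50,54] y:[63,68] z:[62,63] -> miss, prune
  N16 x:[22,49] y:[26,37] z:[29,51] -> hit [29,37], descend [2, 3]
    N2 x:[34,49] y:[27,32] z:[41,51] -> miss, prune
    N3 x:[22,36] y:[26,37] z:[29,39] -> hit [29,36], descend [7, 11]
      N7 x:[32,34] y:[31,32] z:[32,33] -> hit [32,32] leaf, test {P0@t=32}
      N11 x:[22,36] y:[26,37] z:[29,39] -> hit [29,36], descend [17, 18]
        N17 x:[30,36] y:[26,28] z:[38,39] -> miss, prune
        N18 x:[22,27] y:[35,37] z:[29,33] -> miss, prune

13 AABB tests over nodes [0, 12, 6, 9, 10, 15, 16, 2, 3, 7, 11, 17, 18]; 1 leaf entered; closest P0.

== RESULT ==
1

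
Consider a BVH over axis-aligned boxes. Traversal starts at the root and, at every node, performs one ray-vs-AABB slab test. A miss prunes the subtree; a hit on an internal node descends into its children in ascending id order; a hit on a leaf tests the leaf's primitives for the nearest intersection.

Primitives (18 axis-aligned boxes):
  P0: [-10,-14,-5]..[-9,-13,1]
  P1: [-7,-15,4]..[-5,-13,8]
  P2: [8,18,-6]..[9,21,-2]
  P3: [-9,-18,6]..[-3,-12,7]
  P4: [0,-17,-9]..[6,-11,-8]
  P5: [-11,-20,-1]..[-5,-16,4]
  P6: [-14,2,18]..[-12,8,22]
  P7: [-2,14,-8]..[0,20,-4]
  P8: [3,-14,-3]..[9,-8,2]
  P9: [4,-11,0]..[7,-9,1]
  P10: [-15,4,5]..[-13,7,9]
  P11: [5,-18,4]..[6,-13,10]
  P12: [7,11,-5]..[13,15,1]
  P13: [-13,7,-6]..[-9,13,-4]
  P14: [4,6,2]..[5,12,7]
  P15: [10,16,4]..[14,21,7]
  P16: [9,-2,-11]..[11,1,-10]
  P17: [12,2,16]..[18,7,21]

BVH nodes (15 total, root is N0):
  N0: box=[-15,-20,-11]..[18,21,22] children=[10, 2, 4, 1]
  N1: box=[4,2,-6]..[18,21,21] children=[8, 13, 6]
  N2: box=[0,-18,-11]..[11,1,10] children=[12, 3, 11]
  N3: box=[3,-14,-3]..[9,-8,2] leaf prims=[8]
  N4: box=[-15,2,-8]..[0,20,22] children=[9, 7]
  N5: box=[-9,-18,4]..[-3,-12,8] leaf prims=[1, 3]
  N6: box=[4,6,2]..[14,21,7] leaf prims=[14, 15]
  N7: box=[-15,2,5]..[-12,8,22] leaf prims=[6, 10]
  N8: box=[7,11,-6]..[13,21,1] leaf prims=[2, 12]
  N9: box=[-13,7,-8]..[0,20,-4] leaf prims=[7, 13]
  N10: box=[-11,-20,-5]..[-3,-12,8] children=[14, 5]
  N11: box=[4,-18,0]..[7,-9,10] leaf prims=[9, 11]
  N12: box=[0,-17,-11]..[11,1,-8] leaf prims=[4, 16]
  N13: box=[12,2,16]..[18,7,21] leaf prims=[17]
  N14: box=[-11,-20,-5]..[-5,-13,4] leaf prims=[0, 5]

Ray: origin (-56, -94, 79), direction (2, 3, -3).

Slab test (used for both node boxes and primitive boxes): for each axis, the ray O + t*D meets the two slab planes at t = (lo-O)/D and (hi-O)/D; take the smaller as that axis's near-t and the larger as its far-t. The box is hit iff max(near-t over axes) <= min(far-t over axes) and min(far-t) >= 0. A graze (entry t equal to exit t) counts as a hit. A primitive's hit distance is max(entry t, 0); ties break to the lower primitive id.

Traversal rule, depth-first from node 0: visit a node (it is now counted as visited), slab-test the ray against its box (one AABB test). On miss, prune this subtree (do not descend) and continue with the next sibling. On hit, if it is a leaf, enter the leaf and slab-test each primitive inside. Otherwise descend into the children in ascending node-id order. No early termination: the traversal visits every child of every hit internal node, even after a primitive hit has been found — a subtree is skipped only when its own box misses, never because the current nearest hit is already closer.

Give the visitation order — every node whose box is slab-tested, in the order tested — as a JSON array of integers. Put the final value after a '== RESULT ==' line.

Trace the traversal:
N0 x:[41/2,37] y:[74/3,115/3] z:[19,30] -> hit [74/3,30], descend [1, 2, 4, 10]
  N1 x:[30,37] y:[32,115/3] z:[58/3,85/3] -> miss, prune
  N2 x:[28,67/2] y:[76/3,95/3] z:[23,30] -> hit [28,30], descend [3, 11, 12]
    N3 x:[59/2,65/2] y:[80/3,86/3] z:[77/3,82/3] -> miss, prune
    N11 x:[30,63/2] y:[76/3,85/3] z:[23,79/3] -> miss, prune
    N12 x:[28,67/2] y:[77/3,95/3] z:[29,30] -> hit [29,30] leaf, test {P4(miss), P16(miss)}
  N4 x:[41/2,28] y:[32,38] z:[19,29] -> miss, prune
  N10 x:[45/2,53/2] y:[74/3,82/3] z:[71/3,28] -> hit [74/3,53/2], descend [5, 14]
    N5 x:[47/2,53/2] y:[76/3,82/3] z:[71/3,25] -> miss, prune
    N14 x:[45/2,51/2] y:[74/3,27] z:[25,28] -> hit [25,51/2] leaf, test {P0(miss), P5@t=25}

10 AABB tests over nodes [0, 1, 2, 3, 11, 12, 4, 10, 5, 14]; 2 leaves entered; closest P5.

== RESULT ==
[0, 1, 2, 3, 11, 12, 4, 10, 5, 14]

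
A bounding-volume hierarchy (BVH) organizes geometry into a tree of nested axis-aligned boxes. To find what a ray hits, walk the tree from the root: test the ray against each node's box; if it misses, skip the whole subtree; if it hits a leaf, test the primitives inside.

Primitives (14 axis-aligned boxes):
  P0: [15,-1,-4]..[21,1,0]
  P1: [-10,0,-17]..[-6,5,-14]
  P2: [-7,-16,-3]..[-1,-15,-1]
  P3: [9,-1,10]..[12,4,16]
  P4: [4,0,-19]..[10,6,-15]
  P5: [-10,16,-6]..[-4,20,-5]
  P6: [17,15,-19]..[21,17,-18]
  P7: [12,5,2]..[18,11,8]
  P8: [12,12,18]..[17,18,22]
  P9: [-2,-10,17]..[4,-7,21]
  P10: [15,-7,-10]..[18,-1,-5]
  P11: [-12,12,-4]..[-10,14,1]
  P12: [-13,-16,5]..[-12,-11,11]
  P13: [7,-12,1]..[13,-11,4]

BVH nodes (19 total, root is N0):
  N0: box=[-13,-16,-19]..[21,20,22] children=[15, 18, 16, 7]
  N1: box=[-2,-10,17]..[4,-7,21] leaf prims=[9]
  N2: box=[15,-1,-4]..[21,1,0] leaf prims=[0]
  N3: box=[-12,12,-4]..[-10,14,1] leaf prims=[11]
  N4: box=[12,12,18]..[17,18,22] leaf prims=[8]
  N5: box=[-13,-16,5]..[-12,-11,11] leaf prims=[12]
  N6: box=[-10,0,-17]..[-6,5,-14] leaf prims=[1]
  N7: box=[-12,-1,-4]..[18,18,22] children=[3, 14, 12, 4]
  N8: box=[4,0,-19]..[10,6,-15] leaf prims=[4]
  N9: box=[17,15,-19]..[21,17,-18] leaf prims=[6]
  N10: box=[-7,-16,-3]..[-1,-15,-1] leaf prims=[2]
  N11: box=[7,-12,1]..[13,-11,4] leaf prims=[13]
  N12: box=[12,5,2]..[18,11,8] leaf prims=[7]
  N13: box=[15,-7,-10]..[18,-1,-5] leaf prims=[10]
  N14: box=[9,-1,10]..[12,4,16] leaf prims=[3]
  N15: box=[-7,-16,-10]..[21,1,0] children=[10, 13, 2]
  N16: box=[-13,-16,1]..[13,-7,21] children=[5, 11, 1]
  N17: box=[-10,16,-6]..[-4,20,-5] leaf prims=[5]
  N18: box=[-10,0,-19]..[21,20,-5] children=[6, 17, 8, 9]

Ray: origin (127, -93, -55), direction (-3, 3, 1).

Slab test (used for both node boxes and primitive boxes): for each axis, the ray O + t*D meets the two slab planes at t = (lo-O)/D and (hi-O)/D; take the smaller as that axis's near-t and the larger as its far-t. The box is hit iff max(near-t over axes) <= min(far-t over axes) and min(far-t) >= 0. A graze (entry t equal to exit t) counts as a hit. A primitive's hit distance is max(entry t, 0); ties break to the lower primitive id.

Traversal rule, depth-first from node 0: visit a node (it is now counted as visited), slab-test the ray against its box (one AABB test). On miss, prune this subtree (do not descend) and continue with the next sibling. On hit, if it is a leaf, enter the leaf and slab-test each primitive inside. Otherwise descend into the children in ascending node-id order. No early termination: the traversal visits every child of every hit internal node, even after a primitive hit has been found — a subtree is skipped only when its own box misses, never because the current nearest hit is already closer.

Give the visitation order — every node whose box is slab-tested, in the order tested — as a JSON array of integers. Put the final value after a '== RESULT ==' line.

Walk:
N0 x:[106/3,140/3] y:[77/3,113/3] z:[36,77] -> hit [36,113/3], descend [7, 15, 16, 18]
  N7 x:[109/3,139/3] y:[92/3,37] z:[51,77] -> miss, prune
  N15 x:[106/3,134/3] y:[77/3,94/3] z:[45,55] -> miss, prune
  N16 x:[38,140/3] y:[77/3,86/3] z:[56,76] -> miss, prune
  N18 x:[106/3,137/3] y:[31,113/3] z:[36,50] -> hit [36,113/3], descend [6, 8, 9, 17]
    N6 x:[133/3,137/3] y:[31,98/3] z:[38,41] -> miss, prune
    N8 x:[39,41] y:[31,33] z:[36,40] -> miss, prune
    N9 x:[106/3,110/3] y:[36,110/3] z:[36,37] -> hit [36,110/3] leaf, test {P6@t=36}
    N17 x:[131/3,137/3] y:[109/3,113/3] z:[49,50] -> miss, prune

Summary -> nodes [0, 7, 15, 16, 18, 6, 8, 9, 17]; box-tests=9; leaf-entries=1; first=P6

== RESULT ==
[0, 7, 15, 16, 18, 6, 8, 9, 17]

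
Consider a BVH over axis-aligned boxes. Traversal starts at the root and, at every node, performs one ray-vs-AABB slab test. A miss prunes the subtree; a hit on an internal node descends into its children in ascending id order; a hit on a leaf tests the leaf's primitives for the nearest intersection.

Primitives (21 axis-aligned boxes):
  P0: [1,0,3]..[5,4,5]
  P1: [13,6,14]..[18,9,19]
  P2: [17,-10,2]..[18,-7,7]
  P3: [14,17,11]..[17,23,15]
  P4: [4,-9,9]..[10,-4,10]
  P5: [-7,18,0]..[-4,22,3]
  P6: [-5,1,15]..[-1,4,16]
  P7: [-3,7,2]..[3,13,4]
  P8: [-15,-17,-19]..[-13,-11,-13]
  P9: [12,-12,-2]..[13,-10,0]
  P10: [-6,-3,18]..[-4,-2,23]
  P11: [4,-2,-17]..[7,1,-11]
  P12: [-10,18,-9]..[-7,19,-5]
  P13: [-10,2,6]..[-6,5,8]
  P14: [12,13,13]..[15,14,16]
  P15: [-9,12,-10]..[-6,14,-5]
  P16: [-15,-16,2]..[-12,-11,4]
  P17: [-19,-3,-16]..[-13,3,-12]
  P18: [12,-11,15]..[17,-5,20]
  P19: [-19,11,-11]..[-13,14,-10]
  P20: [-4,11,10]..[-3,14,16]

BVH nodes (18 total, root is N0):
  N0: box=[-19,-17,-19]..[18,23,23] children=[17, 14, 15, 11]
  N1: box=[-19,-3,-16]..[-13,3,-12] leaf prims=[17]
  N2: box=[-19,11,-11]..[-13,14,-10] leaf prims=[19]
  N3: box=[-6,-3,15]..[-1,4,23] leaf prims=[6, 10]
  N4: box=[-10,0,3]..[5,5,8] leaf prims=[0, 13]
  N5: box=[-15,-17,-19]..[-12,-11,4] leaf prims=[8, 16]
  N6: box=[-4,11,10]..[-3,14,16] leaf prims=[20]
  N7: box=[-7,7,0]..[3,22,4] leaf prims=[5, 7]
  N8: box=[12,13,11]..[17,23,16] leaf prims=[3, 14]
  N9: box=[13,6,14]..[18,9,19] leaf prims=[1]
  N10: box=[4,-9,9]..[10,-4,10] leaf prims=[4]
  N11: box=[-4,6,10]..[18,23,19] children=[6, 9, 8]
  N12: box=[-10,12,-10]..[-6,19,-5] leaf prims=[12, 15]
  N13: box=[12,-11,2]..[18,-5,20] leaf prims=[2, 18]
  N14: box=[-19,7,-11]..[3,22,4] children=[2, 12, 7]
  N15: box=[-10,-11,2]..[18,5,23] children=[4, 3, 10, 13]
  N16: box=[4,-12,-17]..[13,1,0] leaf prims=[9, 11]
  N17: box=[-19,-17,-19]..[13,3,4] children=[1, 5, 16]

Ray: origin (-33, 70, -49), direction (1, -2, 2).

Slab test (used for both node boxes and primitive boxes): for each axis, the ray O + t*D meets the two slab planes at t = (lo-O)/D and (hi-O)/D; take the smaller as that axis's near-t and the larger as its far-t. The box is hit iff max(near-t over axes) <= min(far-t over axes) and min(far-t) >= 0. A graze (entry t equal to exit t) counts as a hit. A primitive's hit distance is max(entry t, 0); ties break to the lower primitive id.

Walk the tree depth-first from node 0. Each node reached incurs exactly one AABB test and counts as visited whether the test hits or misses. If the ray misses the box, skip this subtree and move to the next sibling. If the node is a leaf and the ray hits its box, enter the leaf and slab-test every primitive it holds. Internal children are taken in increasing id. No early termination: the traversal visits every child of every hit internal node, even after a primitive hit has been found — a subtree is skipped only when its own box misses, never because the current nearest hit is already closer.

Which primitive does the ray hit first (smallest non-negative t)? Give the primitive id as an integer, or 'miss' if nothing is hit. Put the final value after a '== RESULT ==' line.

Traverse from the root:
N0 x:[14,51] y:[47/2,87/2] z:[15,36] -> hit [47/2,36], descend [11, 14, 15, 17]
  N11 x:[29,51] y:[47/2,32] z:[59/2,34] -> hit [59/2,32], descend [6, 8, 9]
    N6 x:[29,30] y:[28,59/2] z:[59/2,65/2] -> hit [59/2,59/2] leaf, test {P20@t=59/2}
    N8 x:[45,50] y:[47/2,57/2] z:[30,65/2] -> miss, prune
    N9 x:[46,51] y:[61/2,32] z:[63/2,34] -> miss, prune
  N14 x:[14,36] y:[24,63/2] z:[19,53/2] -> hit [24,53/2], descend [2, 7, 12]
    N2 x:[14,20] y:[28,59/2] z:[19,39/2] -> miss, prune
    N7 x:[26,36] y:[24,63/2] z:[49/2,53/2] -> hit [26,53/2] leaf, test {P5@t=26, P7(miss)}
    N12 x:[23,27] y:[51/2,29] z:[39/2,22] -> miss, prune
  N15 x:[23,51] y:[65/2,81/2] z:[51/2,36] -> hit [65/2,36], descend [3, 4, 10, 13]
    N3 x:[27,32] y:[33,73/2] z:[32,36] -> miss, prune
    N4 x:[23,38] y:[65/2,35] z:[26,57/2] -> miss, prune
    N10 x:[37,43] y:[37,79/2] z:[29,59/2] -> miss, prune
    N13 x:[45,51] y:[75/2,81/2] z:[51/2,69/2] -> miss, prune
  N17 x:[14,46] y:[67/2,87/2] z:[15,53/2] -> miss, prune

order=[0, 11, 6, 8, 9, 14, 2, 7, 12, 15, 3, 4, 10, 13, 17]  |boxes|=15  |leaves|=2  hit=P5

== RESULT ==
5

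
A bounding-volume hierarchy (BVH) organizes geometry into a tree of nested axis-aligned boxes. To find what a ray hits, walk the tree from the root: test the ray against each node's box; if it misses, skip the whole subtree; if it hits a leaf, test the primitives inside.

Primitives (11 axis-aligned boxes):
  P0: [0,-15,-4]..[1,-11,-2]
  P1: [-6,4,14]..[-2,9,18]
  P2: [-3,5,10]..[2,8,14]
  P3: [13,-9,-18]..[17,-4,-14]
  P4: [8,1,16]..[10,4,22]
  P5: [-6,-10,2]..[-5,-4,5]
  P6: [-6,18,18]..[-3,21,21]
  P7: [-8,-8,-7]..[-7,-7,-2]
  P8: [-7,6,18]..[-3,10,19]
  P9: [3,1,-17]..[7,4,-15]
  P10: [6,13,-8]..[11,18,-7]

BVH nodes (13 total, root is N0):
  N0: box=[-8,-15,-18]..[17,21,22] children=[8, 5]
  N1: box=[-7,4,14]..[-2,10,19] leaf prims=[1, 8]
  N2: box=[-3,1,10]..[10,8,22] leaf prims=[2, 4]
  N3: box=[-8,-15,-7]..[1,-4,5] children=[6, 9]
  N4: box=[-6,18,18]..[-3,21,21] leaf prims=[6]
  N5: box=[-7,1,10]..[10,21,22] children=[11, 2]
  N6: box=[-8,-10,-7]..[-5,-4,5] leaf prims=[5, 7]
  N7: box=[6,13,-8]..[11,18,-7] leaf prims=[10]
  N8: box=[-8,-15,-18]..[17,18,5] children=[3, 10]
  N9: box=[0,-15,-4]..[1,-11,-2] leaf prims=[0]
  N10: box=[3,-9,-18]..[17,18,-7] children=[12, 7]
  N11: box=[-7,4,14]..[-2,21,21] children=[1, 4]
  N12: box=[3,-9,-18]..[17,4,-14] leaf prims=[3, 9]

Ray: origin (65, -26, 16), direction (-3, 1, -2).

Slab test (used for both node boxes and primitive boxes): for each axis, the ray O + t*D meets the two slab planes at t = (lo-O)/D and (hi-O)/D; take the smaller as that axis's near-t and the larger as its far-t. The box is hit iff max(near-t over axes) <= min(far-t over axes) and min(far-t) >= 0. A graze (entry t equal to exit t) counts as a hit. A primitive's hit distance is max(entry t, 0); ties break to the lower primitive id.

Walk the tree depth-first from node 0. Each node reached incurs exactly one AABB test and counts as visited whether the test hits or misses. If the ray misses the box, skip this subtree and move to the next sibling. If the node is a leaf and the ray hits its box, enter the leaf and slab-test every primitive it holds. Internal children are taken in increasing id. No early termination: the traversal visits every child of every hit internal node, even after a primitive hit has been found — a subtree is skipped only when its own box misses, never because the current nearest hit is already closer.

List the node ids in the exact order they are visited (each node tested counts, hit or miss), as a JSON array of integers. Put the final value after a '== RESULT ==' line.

Traverse from the root:
N0 x:[16,73/3] y:[11,47] z:[-3,17] -> hit [16,17], descend [5, 8]
  N5 x:[55/3,24] y:[27,47] z:[-3,3] -> miss, prune
  N8 x:[16,73/3] y:[11,44] z:[11/2,17] -> hit [16,17], descend [3, 10]
    N3 x:[64/3,73/3] y:[11,22] z:[11/2,23/2] -> miss, prune
    N10 x:[16,62/3] y:[17,44] z:[23/2,17] -> hit [17,17], descend [7, 12]
      N7 x:[18,59/3] y:[39,44] z:[23/2,12] -> miss, prune
      N12 x:[16,62/3] y:[17,30] z:[15,17] -> hit [17,17] leaf, test {P3@t=17, P9(miss)}

7 AABB tests over nodes [0, 5, 8, 3, 10, 7, 12]; 1 leaf entered; closest P3.

== RESULT ==
[0, 5, 8, 3, 10, 7, 12]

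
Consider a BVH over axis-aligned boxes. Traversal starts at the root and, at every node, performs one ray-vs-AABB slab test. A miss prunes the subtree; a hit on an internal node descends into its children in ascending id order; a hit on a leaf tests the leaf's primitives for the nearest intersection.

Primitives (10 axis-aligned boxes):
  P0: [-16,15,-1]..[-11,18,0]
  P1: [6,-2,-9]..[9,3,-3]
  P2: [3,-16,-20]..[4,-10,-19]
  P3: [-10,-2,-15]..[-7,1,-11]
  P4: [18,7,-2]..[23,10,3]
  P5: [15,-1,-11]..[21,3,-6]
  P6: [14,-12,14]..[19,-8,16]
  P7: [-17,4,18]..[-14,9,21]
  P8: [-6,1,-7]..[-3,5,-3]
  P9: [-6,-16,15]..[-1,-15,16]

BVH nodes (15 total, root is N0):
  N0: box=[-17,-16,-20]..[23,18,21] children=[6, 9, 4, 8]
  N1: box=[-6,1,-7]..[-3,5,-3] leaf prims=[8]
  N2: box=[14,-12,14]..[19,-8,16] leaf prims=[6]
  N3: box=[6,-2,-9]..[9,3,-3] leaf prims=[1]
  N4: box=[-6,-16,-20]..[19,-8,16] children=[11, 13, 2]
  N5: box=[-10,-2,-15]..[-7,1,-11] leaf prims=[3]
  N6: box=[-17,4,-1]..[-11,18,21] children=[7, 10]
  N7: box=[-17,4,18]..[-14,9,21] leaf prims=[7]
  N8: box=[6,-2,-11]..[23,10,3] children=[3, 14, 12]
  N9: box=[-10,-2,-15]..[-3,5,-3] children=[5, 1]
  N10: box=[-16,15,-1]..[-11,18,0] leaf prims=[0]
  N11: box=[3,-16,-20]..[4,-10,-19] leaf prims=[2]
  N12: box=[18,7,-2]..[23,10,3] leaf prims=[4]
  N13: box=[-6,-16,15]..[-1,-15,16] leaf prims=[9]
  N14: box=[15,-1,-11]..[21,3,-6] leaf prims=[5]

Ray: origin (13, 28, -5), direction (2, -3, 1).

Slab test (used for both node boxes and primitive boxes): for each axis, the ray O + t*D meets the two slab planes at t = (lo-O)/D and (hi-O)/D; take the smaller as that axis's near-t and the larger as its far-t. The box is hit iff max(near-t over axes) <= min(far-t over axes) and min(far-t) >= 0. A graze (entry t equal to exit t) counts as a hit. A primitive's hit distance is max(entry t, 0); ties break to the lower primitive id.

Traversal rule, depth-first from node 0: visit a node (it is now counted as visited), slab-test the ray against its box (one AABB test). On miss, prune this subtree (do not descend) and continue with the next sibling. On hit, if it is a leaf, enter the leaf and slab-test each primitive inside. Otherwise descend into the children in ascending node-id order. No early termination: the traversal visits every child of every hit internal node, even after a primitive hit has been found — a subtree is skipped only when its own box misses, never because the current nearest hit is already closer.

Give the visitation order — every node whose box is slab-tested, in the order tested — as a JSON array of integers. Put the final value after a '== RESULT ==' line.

Trace the traversal:
N0 x:[-15,5] y:[10/3,44/3] z:[-15,26] -> hit [10/3,5], descend [4, 6, 8, 9]
  N4 x:[-19/2,3] y:[12,44/3] z:[-15,21] -> miss, prune
  N6 x:[-15,-12] y:[10/3,8] z:[4,26] -> miss, prune
  N8 x:[-7/2,5] y:[6,10] z:[-6,8] -> miss, prune
  N9 x:[-23/2,-8] y:[23/3,10] z:[-10,2] -> miss, prune

5 AABB tests over nodes [0, 4, 6, 8, 9]; 0 leaves entered; closest miss.

== RESULT ==
[0, 4, 6, 8, 9]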